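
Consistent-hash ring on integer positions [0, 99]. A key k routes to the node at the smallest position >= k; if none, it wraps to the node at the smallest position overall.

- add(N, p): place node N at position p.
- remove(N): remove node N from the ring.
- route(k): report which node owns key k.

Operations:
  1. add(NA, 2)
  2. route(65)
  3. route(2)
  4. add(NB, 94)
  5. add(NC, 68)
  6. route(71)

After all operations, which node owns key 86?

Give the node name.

Op 1: add NA@2 -> ring=[2:NA]
Op 2: route key 65: none >= 65, wrap to smallest pos 2 -> NA
Op 3: route key 2: smallest pos >= 2 is 2 -> NA
Op 4: add NB@94 -> ring=[2:NA,94:NB]
Op 5: add NC@68 -> ring=[2:NA,68:NC,94:NB]
Op 6: route key 71: smallest pos >= 71 is 94 -> NB
Final route key 86: smallest pos >= 86 is 94 -> NB

Answer: NB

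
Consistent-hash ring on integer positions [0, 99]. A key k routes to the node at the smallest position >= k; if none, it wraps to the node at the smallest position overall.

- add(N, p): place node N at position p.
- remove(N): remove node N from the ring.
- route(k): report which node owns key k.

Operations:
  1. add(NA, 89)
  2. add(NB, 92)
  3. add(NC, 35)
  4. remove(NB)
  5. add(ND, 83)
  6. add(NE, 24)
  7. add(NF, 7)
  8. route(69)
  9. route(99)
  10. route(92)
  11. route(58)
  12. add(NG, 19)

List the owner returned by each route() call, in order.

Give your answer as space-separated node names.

Op 1: add NA@89 -> ring=[89:NA]
Op 2: add NB@92 -> ring=[89:NA,92:NB]
Op 3: add NC@35 -> ring=[35:NC,89:NA,92:NB]
Op 4: remove NB -> ring=[35:NC,89:NA]
Op 5: add ND@83 -> ring=[35:NC,83:ND,89:NA]
Op 6: add NE@24 -> ring=[24:NE,35:NC,83:ND,89:NA]
Op 7: add NF@7 -> ring=[7:NF,24:NE,35:NC,83:ND,89:NA]
Op 8: route key 69: smallest pos >= 69 is 83 -> ND
Op 9: route key 99: none >= 99, wrap to smallest pos 7 -> NF
Op 10: route key 92: none >= 92, wrap to smallest pos 7 -> NF
Op 11: route key 58: smallest pos >= 58 is 83 -> ND
Op 12: add NG@19 -> ring=[7:NF,19:NG,24:NE,35:NC,83:ND,89:NA]

Answer: ND NF NF ND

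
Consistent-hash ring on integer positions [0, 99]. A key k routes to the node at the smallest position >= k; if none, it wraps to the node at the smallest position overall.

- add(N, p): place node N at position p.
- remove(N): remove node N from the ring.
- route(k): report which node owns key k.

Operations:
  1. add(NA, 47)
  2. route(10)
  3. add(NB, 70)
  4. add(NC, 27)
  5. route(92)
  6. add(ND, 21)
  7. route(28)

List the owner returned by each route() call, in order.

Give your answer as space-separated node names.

Answer: NA NC NA

Derivation:
Op 1: add NA@47 -> ring=[47:NA]
Op 2: route key 10: smallest pos >= 10 is 47 -> NA
Op 3: add NB@70 -> ring=[47:NA,70:NB]
Op 4: add NC@27 -> ring=[27:NC,47:NA,70:NB]
Op 5: route key 92: none >= 92, wrap to smallest pos 27 -> NC
Op 6: add ND@21 -> ring=[21:ND,27:NC,47:NA,70:NB]
Op 7: route key 28: smallest pos >= 28 is 47 -> NA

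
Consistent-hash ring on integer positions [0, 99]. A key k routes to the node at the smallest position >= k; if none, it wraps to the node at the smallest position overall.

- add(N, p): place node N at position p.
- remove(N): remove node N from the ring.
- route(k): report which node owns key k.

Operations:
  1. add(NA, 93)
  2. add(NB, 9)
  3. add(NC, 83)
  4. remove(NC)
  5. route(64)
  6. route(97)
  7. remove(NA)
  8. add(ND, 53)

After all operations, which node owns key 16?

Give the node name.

Answer: ND

Derivation:
Op 1: add NA@93 -> ring=[93:NA]
Op 2: add NB@9 -> ring=[9:NB,93:NA]
Op 3: add NC@83 -> ring=[9:NB,83:NC,93:NA]
Op 4: remove NC -> ring=[9:NB,93:NA]
Op 5: route key 64: smallest pos >= 64 is 93 -> NA
Op 6: route key 97: none >= 97, wrap to smallest pos 9 -> NB
Op 7: remove NA -> ring=[9:NB]
Op 8: add ND@53 -> ring=[9:NB,53:ND]
Final route key 16: smallest pos >= 16 is 53 -> ND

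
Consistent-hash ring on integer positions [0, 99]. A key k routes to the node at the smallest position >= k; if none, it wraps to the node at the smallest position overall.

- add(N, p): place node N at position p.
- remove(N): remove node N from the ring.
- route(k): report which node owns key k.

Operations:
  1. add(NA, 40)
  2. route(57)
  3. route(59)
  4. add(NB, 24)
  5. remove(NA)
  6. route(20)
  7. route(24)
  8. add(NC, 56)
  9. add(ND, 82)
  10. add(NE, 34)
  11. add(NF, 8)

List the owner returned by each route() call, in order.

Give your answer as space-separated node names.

Op 1: add NA@40 -> ring=[40:NA]
Op 2: route key 57: none >= 57, wrap to smallest pos 40 -> NA
Op 3: route key 59: none >= 59, wrap to smallest pos 40 -> NA
Op 4: add NB@24 -> ring=[24:NB,40:NA]
Op 5: remove NA -> ring=[24:NB]
Op 6: route key 20: smallest pos >= 20 is 24 -> NB
Op 7: route key 24: smallest pos >= 24 is 24 -> NB
Op 8: add NC@56 -> ring=[24:NB,56:NC]
Op 9: add ND@82 -> ring=[24:NB,56:NC,82:ND]
Op 10: add NE@34 -> ring=[24:NB,34:NE,56:NC,82:ND]
Op 11: add NF@8 -> ring=[8:NF,24:NB,34:NE,56:NC,82:ND]

Answer: NA NA NB NB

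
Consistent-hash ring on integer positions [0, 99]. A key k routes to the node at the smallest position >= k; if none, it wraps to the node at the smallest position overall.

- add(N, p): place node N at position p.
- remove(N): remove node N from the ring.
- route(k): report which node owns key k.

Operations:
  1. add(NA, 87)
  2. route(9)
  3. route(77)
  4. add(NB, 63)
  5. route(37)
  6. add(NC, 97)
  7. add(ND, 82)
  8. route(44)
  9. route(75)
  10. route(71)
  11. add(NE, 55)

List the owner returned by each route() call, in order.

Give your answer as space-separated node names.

Op 1: add NA@87 -> ring=[87:NA]
Op 2: route key 9: smallest pos >= 9 is 87 -> NA
Op 3: route key 77: smallest pos >= 77 is 87 -> NA
Op 4: add NB@63 -> ring=[63:NB,87:NA]
Op 5: route key 37: smallest pos >= 37 is 63 -> NB
Op 6: add NC@97 -> ring=[63:NB,87:NA,97:NC]
Op 7: add ND@82 -> ring=[63:NB,82:ND,87:NA,97:NC]
Op 8: route key 44: smallest pos >= 44 is 63 -> NB
Op 9: route key 75: smallest pos >= 75 is 82 -> ND
Op 10: route key 71: smallest pos >= 71 is 82 -> ND
Op 11: add NE@55 -> ring=[55:NE,63:NB,82:ND,87:NA,97:NC]

Answer: NA NA NB NB ND ND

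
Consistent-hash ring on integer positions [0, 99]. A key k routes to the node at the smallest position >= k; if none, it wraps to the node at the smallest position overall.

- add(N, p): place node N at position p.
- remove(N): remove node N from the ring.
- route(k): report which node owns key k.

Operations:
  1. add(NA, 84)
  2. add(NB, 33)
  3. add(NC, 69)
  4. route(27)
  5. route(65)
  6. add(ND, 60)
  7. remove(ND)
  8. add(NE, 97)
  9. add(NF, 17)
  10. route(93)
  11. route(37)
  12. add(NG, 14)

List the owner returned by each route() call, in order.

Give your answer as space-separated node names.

Op 1: add NA@84 -> ring=[84:NA]
Op 2: add NB@33 -> ring=[33:NB,84:NA]
Op 3: add NC@69 -> ring=[33:NB,69:NC,84:NA]
Op 4: route key 27: smallest pos >= 27 is 33 -> NB
Op 5: route key 65: smallest pos >= 65 is 69 -> NC
Op 6: add ND@60 -> ring=[33:NB,60:ND,69:NC,84:NA]
Op 7: remove ND -> ring=[33:NB,69:NC,84:NA]
Op 8: add NE@97 -> ring=[33:NB,69:NC,84:NA,97:NE]
Op 9: add NF@17 -> ring=[17:NF,33:NB,69:NC,84:NA,97:NE]
Op 10: route key 93: smallest pos >= 93 is 97 -> NE
Op 11: route key 37: smallest pos >= 37 is 69 -> NC
Op 12: add NG@14 -> ring=[14:NG,17:NF,33:NB,69:NC,84:NA,97:NE]

Answer: NB NC NE NC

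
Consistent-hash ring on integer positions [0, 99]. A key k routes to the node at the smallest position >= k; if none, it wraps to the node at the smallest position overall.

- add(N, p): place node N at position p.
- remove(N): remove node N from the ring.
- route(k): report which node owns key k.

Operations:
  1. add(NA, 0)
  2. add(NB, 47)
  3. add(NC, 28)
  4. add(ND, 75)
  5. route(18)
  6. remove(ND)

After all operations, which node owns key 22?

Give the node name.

Answer: NC

Derivation:
Op 1: add NA@0 -> ring=[0:NA]
Op 2: add NB@47 -> ring=[0:NA,47:NB]
Op 3: add NC@28 -> ring=[0:NA,28:NC,47:NB]
Op 4: add ND@75 -> ring=[0:NA,28:NC,47:NB,75:ND]
Op 5: route key 18: smallest pos >= 18 is 28 -> NC
Op 6: remove ND -> ring=[0:NA,28:NC,47:NB]
Final route key 22: smallest pos >= 22 is 28 -> NC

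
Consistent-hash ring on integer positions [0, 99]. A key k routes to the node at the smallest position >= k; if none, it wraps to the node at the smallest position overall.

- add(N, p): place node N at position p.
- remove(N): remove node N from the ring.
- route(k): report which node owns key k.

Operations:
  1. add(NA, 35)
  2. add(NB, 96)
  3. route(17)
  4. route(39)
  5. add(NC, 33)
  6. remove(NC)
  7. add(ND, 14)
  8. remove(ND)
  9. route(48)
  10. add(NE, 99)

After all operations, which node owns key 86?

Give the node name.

Answer: NB

Derivation:
Op 1: add NA@35 -> ring=[35:NA]
Op 2: add NB@96 -> ring=[35:NA,96:NB]
Op 3: route key 17: smallest pos >= 17 is 35 -> NA
Op 4: route key 39: smallest pos >= 39 is 96 -> NB
Op 5: add NC@33 -> ring=[33:NC,35:NA,96:NB]
Op 6: remove NC -> ring=[35:NA,96:NB]
Op 7: add ND@14 -> ring=[14:ND,35:NA,96:NB]
Op 8: remove ND -> ring=[35:NA,96:NB]
Op 9: route key 48: smallest pos >= 48 is 96 -> NB
Op 10: add NE@99 -> ring=[35:NA,96:NB,99:NE]
Final route key 86: smallest pos >= 86 is 96 -> NB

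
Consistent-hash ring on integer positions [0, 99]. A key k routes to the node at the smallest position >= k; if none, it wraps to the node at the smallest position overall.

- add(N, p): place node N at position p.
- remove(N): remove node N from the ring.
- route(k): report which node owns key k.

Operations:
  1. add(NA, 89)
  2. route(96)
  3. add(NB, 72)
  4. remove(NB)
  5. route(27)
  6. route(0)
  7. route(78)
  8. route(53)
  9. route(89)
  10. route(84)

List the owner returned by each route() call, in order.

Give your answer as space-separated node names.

Answer: NA NA NA NA NA NA NA

Derivation:
Op 1: add NA@89 -> ring=[89:NA]
Op 2: route key 96: none >= 96, wrap to smallest pos 89 -> NA
Op 3: add NB@72 -> ring=[72:NB,89:NA]
Op 4: remove NB -> ring=[89:NA]
Op 5: route key 27: smallest pos >= 27 is 89 -> NA
Op 6: route key 0: smallest pos >= 0 is 89 -> NA
Op 7: route key 78: smallest pos >= 78 is 89 -> NA
Op 8: route key 53: smallest pos >= 53 is 89 -> NA
Op 9: route key 89: smallest pos >= 89 is 89 -> NA
Op 10: route key 84: smallest pos >= 84 is 89 -> NA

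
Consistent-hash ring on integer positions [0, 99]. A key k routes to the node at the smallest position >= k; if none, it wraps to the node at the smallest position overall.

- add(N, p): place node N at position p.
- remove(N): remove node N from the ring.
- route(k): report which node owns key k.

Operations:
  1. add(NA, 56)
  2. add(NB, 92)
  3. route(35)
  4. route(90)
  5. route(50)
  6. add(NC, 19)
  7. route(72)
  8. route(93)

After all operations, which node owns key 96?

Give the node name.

Answer: NC

Derivation:
Op 1: add NA@56 -> ring=[56:NA]
Op 2: add NB@92 -> ring=[56:NA,92:NB]
Op 3: route key 35: smallest pos >= 35 is 56 -> NA
Op 4: route key 90: smallest pos >= 90 is 92 -> NB
Op 5: route key 50: smallest pos >= 50 is 56 -> NA
Op 6: add NC@19 -> ring=[19:NC,56:NA,92:NB]
Op 7: route key 72: smallest pos >= 72 is 92 -> NB
Op 8: route key 93: none >= 93, wrap to smallest pos 19 -> NC
Final route key 96: none >= 96, wrap to smallest pos 19 -> NC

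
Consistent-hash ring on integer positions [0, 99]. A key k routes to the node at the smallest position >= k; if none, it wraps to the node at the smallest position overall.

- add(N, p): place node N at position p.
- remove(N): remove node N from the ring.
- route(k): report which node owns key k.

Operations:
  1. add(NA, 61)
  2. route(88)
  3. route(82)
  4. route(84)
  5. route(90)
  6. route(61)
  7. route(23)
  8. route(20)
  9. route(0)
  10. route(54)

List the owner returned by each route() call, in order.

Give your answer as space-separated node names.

Op 1: add NA@61 -> ring=[61:NA]
Op 2: route key 88: none >= 88, wrap to smallest pos 61 -> NA
Op 3: route key 82: none >= 82, wrap to smallest pos 61 -> NA
Op 4: route key 84: none >= 84, wrap to smallest pos 61 -> NA
Op 5: route key 90: none >= 90, wrap to smallest pos 61 -> NA
Op 6: route key 61: smallest pos >= 61 is 61 -> NA
Op 7: route key 23: smallest pos >= 23 is 61 -> NA
Op 8: route key 20: smallest pos >= 20 is 61 -> NA
Op 9: route key 0: smallest pos >= 0 is 61 -> NA
Op 10: route key 54: smallest pos >= 54 is 61 -> NA

Answer: NA NA NA NA NA NA NA NA NA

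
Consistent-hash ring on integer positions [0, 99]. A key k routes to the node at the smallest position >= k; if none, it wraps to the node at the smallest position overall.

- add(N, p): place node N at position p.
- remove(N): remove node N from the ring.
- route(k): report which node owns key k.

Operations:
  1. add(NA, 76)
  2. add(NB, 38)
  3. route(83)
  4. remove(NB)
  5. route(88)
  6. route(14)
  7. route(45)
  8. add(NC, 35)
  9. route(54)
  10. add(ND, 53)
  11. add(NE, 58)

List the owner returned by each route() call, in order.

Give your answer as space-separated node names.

Op 1: add NA@76 -> ring=[76:NA]
Op 2: add NB@38 -> ring=[38:NB,76:NA]
Op 3: route key 83: none >= 83, wrap to smallest pos 38 -> NB
Op 4: remove NB -> ring=[76:NA]
Op 5: route key 88: none >= 88, wrap to smallest pos 76 -> NA
Op 6: route key 14: smallest pos >= 14 is 76 -> NA
Op 7: route key 45: smallest pos >= 45 is 76 -> NA
Op 8: add NC@35 -> ring=[35:NC,76:NA]
Op 9: route key 54: smallest pos >= 54 is 76 -> NA
Op 10: add ND@53 -> ring=[35:NC,53:ND,76:NA]
Op 11: add NE@58 -> ring=[35:NC,53:ND,58:NE,76:NA]

Answer: NB NA NA NA NA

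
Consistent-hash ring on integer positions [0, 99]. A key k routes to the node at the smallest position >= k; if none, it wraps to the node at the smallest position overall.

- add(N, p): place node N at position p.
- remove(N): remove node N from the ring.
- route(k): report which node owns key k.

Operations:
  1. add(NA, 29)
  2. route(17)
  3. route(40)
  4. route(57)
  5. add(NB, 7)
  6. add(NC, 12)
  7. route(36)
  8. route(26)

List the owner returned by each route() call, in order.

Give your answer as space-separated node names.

Answer: NA NA NA NB NA

Derivation:
Op 1: add NA@29 -> ring=[29:NA]
Op 2: route key 17: smallest pos >= 17 is 29 -> NA
Op 3: route key 40: none >= 40, wrap to smallest pos 29 -> NA
Op 4: route key 57: none >= 57, wrap to smallest pos 29 -> NA
Op 5: add NB@7 -> ring=[7:NB,29:NA]
Op 6: add NC@12 -> ring=[7:NB,12:NC,29:NA]
Op 7: route key 36: none >= 36, wrap to smallest pos 7 -> NB
Op 8: route key 26: smallest pos >= 26 is 29 -> NA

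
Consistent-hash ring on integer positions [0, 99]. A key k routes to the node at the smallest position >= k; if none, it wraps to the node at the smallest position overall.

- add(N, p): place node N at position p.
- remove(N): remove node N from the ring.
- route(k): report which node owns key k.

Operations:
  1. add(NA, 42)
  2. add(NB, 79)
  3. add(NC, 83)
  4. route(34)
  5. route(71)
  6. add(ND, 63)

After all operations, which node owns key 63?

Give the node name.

Answer: ND

Derivation:
Op 1: add NA@42 -> ring=[42:NA]
Op 2: add NB@79 -> ring=[42:NA,79:NB]
Op 3: add NC@83 -> ring=[42:NA,79:NB,83:NC]
Op 4: route key 34: smallest pos >= 34 is 42 -> NA
Op 5: route key 71: smallest pos >= 71 is 79 -> NB
Op 6: add ND@63 -> ring=[42:NA,63:ND,79:NB,83:NC]
Final route key 63: smallest pos >= 63 is 63 -> ND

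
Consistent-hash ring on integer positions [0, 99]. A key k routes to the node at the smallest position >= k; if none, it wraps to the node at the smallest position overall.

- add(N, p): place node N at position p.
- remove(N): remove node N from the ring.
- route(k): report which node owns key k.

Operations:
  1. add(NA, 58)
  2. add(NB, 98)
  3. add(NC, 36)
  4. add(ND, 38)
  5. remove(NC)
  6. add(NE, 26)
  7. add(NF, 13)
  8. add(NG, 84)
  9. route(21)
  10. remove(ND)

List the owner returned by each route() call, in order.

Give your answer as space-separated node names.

Op 1: add NA@58 -> ring=[58:NA]
Op 2: add NB@98 -> ring=[58:NA,98:NB]
Op 3: add NC@36 -> ring=[36:NC,58:NA,98:NB]
Op 4: add ND@38 -> ring=[36:NC,38:ND,58:NA,98:NB]
Op 5: remove NC -> ring=[38:ND,58:NA,98:NB]
Op 6: add NE@26 -> ring=[26:NE,38:ND,58:NA,98:NB]
Op 7: add NF@13 -> ring=[13:NF,26:NE,38:ND,58:NA,98:NB]
Op 8: add NG@84 -> ring=[13:NF,26:NE,38:ND,58:NA,84:NG,98:NB]
Op 9: route key 21: smallest pos >= 21 is 26 -> NE
Op 10: remove ND -> ring=[13:NF,26:NE,58:NA,84:NG,98:NB]

Answer: NE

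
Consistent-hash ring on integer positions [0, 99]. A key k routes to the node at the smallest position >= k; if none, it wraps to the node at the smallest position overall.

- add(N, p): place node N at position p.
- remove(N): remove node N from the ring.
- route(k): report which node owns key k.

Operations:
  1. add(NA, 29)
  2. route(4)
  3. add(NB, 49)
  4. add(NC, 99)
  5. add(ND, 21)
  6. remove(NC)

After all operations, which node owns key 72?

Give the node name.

Answer: ND

Derivation:
Op 1: add NA@29 -> ring=[29:NA]
Op 2: route key 4: smallest pos >= 4 is 29 -> NA
Op 3: add NB@49 -> ring=[29:NA,49:NB]
Op 4: add NC@99 -> ring=[29:NA,49:NB,99:NC]
Op 5: add ND@21 -> ring=[21:ND,29:NA,49:NB,99:NC]
Op 6: remove NC -> ring=[21:ND,29:NA,49:NB]
Final route key 72: none >= 72, wrap to smallest pos 21 -> ND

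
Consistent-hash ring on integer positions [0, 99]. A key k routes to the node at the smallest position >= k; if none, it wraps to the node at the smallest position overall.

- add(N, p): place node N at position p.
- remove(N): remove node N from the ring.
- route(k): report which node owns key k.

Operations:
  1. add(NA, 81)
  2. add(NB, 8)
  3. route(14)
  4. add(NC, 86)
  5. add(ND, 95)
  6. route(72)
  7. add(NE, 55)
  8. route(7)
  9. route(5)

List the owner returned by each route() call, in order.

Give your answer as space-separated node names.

Op 1: add NA@81 -> ring=[81:NA]
Op 2: add NB@8 -> ring=[8:NB,81:NA]
Op 3: route key 14: smallest pos >= 14 is 81 -> NA
Op 4: add NC@86 -> ring=[8:NB,81:NA,86:NC]
Op 5: add ND@95 -> ring=[8:NB,81:NA,86:NC,95:ND]
Op 6: route key 72: smallest pos >= 72 is 81 -> NA
Op 7: add NE@55 -> ring=[8:NB,55:NE,81:NA,86:NC,95:ND]
Op 8: route key 7: smallest pos >= 7 is 8 -> NB
Op 9: route key 5: smallest pos >= 5 is 8 -> NB

Answer: NA NA NB NB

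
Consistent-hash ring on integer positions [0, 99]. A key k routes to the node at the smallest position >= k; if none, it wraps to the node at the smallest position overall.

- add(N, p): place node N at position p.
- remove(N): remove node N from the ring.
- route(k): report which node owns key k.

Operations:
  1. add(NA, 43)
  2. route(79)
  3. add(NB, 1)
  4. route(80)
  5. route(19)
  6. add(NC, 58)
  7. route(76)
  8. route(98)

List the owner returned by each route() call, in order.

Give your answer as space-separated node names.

Op 1: add NA@43 -> ring=[43:NA]
Op 2: route key 79: none >= 79, wrap to smallest pos 43 -> NA
Op 3: add NB@1 -> ring=[1:NB,43:NA]
Op 4: route key 80: none >= 80, wrap to smallest pos 1 -> NB
Op 5: route key 19: smallest pos >= 19 is 43 -> NA
Op 6: add NC@58 -> ring=[1:NB,43:NA,58:NC]
Op 7: route key 76: none >= 76, wrap to smallest pos 1 -> NB
Op 8: route key 98: none >= 98, wrap to smallest pos 1 -> NB

Answer: NA NB NA NB NB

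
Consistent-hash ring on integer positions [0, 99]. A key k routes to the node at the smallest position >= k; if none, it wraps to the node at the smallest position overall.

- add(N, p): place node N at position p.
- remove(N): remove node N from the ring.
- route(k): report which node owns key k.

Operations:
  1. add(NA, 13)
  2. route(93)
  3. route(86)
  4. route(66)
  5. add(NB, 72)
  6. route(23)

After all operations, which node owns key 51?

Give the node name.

Op 1: add NA@13 -> ring=[13:NA]
Op 2: route key 93: none >= 93, wrap to smallest pos 13 -> NA
Op 3: route key 86: none >= 86, wrap to smallest pos 13 -> NA
Op 4: route key 66: none >= 66, wrap to smallest pos 13 -> NA
Op 5: add NB@72 -> ring=[13:NA,72:NB]
Op 6: route key 23: smallest pos >= 23 is 72 -> NB
Final route key 51: smallest pos >= 51 is 72 -> NB

Answer: NB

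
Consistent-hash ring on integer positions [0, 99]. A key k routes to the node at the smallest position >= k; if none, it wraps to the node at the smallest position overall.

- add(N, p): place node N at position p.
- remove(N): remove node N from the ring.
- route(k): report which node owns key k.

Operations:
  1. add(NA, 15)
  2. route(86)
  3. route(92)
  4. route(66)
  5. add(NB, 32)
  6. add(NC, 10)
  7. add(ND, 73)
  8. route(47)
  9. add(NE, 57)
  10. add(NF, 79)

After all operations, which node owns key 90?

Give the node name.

Answer: NC

Derivation:
Op 1: add NA@15 -> ring=[15:NA]
Op 2: route key 86: none >= 86, wrap to smallest pos 15 -> NA
Op 3: route key 92: none >= 92, wrap to smallest pos 15 -> NA
Op 4: route key 66: none >= 66, wrap to smallest pos 15 -> NA
Op 5: add NB@32 -> ring=[15:NA,32:NB]
Op 6: add NC@10 -> ring=[10:NC,15:NA,32:NB]
Op 7: add ND@73 -> ring=[10:NC,15:NA,32:NB,73:ND]
Op 8: route key 47: smallest pos >= 47 is 73 -> ND
Op 9: add NE@57 -> ring=[10:NC,15:NA,32:NB,57:NE,73:ND]
Op 10: add NF@79 -> ring=[10:NC,15:NA,32:NB,57:NE,73:ND,79:NF]
Final route key 90: none >= 90, wrap to smallest pos 10 -> NC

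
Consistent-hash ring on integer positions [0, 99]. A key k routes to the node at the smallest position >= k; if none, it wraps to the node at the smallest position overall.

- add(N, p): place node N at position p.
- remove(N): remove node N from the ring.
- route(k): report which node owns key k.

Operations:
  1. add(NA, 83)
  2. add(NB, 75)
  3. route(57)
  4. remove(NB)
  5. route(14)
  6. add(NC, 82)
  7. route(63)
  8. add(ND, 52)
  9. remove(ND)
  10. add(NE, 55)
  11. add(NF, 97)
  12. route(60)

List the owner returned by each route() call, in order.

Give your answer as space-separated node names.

Op 1: add NA@83 -> ring=[83:NA]
Op 2: add NB@75 -> ring=[75:NB,83:NA]
Op 3: route key 57: smallest pos >= 57 is 75 -> NB
Op 4: remove NB -> ring=[83:NA]
Op 5: route key 14: smallest pos >= 14 is 83 -> NA
Op 6: add NC@82 -> ring=[82:NC,83:NA]
Op 7: route key 63: smallest pos >= 63 is 82 -> NC
Op 8: add ND@52 -> ring=[52:ND,82:NC,83:NA]
Op 9: remove ND -> ring=[82:NC,83:NA]
Op 10: add NE@55 -> ring=[55:NE,82:NC,83:NA]
Op 11: add NF@97 -> ring=[55:NE,82:NC,83:NA,97:NF]
Op 12: route key 60: smallest pos >= 60 is 82 -> NC

Answer: NB NA NC NC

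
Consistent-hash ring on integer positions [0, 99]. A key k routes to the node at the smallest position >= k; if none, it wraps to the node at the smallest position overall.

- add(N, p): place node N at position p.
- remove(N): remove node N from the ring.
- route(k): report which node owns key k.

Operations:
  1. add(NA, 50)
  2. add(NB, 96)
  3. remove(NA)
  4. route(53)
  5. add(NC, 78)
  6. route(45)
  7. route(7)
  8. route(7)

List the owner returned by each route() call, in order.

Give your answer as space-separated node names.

Op 1: add NA@50 -> ring=[50:NA]
Op 2: add NB@96 -> ring=[50:NA,96:NB]
Op 3: remove NA -> ring=[96:NB]
Op 4: route key 53: smallest pos >= 53 is 96 -> NB
Op 5: add NC@78 -> ring=[78:NC,96:NB]
Op 6: route key 45: smallest pos >= 45 is 78 -> NC
Op 7: route key 7: smallest pos >= 7 is 78 -> NC
Op 8: route key 7: smallest pos >= 7 is 78 -> NC

Answer: NB NC NC NC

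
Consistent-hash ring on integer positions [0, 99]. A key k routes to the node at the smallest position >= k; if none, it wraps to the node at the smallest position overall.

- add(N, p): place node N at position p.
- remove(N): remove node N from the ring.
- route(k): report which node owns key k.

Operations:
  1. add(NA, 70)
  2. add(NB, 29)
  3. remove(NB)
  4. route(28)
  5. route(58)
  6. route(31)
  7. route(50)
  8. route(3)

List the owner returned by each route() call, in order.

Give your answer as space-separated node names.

Op 1: add NA@70 -> ring=[70:NA]
Op 2: add NB@29 -> ring=[29:NB,70:NA]
Op 3: remove NB -> ring=[70:NA]
Op 4: route key 28: smallest pos >= 28 is 70 -> NA
Op 5: route key 58: smallest pos >= 58 is 70 -> NA
Op 6: route key 31: smallest pos >= 31 is 70 -> NA
Op 7: route key 50: smallest pos >= 50 is 70 -> NA
Op 8: route key 3: smallest pos >= 3 is 70 -> NA

Answer: NA NA NA NA NA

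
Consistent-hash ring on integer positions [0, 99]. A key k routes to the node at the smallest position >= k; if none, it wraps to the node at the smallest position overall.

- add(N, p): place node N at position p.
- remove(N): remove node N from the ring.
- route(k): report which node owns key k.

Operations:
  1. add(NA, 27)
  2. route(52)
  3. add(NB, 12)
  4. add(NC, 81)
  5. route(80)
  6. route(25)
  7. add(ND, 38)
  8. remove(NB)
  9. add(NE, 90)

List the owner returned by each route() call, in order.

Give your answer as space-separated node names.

Answer: NA NC NA

Derivation:
Op 1: add NA@27 -> ring=[27:NA]
Op 2: route key 52: none >= 52, wrap to smallest pos 27 -> NA
Op 3: add NB@12 -> ring=[12:NB,27:NA]
Op 4: add NC@81 -> ring=[12:NB,27:NA,81:NC]
Op 5: route key 80: smallest pos >= 80 is 81 -> NC
Op 6: route key 25: smallest pos >= 25 is 27 -> NA
Op 7: add ND@38 -> ring=[12:NB,27:NA,38:ND,81:NC]
Op 8: remove NB -> ring=[27:NA,38:ND,81:NC]
Op 9: add NE@90 -> ring=[27:NA,38:ND,81:NC,90:NE]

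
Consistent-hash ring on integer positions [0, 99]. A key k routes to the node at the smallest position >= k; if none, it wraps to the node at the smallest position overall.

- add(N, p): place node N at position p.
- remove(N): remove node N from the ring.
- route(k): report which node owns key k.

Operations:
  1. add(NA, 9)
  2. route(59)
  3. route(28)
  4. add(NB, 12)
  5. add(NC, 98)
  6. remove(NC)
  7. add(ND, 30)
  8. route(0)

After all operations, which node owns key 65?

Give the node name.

Op 1: add NA@9 -> ring=[9:NA]
Op 2: route key 59: none >= 59, wrap to smallest pos 9 -> NA
Op 3: route key 28: none >= 28, wrap to smallest pos 9 -> NA
Op 4: add NB@12 -> ring=[9:NA,12:NB]
Op 5: add NC@98 -> ring=[9:NA,12:NB,98:NC]
Op 6: remove NC -> ring=[9:NA,12:NB]
Op 7: add ND@30 -> ring=[9:NA,12:NB,30:ND]
Op 8: route key 0: smallest pos >= 0 is 9 -> NA
Final route key 65: none >= 65, wrap to smallest pos 9 -> NA

Answer: NA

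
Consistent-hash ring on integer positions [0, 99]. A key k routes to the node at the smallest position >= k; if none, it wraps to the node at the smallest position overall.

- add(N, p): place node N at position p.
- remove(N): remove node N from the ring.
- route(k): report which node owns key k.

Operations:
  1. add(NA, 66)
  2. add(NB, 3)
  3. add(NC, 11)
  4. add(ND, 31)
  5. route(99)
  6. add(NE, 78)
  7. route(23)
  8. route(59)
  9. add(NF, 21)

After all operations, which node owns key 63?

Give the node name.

Answer: NA

Derivation:
Op 1: add NA@66 -> ring=[66:NA]
Op 2: add NB@3 -> ring=[3:NB,66:NA]
Op 3: add NC@11 -> ring=[3:NB,11:NC,66:NA]
Op 4: add ND@31 -> ring=[3:NB,11:NC,31:ND,66:NA]
Op 5: route key 99: none >= 99, wrap to smallest pos 3 -> NB
Op 6: add NE@78 -> ring=[3:NB,11:NC,31:ND,66:NA,78:NE]
Op 7: route key 23: smallest pos >= 23 is 31 -> ND
Op 8: route key 59: smallest pos >= 59 is 66 -> NA
Op 9: add NF@21 -> ring=[3:NB,11:NC,21:NF,31:ND,66:NA,78:NE]
Final route key 63: smallest pos >= 63 is 66 -> NA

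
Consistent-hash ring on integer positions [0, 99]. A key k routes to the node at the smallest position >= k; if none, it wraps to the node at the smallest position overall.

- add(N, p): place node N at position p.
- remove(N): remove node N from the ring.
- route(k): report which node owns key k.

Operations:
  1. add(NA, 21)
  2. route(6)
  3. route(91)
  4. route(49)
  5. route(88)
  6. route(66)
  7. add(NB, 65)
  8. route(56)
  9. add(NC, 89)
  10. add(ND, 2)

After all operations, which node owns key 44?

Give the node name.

Op 1: add NA@21 -> ring=[21:NA]
Op 2: route key 6: smallest pos >= 6 is 21 -> NA
Op 3: route key 91: none >= 91, wrap to smallest pos 21 -> NA
Op 4: route key 49: none >= 49, wrap to smallest pos 21 -> NA
Op 5: route key 88: none >= 88, wrap to smallest pos 21 -> NA
Op 6: route key 66: none >= 66, wrap to smallest pos 21 -> NA
Op 7: add NB@65 -> ring=[21:NA,65:NB]
Op 8: route key 56: smallest pos >= 56 is 65 -> NB
Op 9: add NC@89 -> ring=[21:NA,65:NB,89:NC]
Op 10: add ND@2 -> ring=[2:ND,21:NA,65:NB,89:NC]
Final route key 44: smallest pos >= 44 is 65 -> NB

Answer: NB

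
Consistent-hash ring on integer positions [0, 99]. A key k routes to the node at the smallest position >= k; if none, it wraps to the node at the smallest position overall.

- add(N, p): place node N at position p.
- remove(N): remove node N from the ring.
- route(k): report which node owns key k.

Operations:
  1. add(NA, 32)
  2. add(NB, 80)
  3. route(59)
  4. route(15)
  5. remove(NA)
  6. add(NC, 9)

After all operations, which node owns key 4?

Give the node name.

Answer: NC

Derivation:
Op 1: add NA@32 -> ring=[32:NA]
Op 2: add NB@80 -> ring=[32:NA,80:NB]
Op 3: route key 59: smallest pos >= 59 is 80 -> NB
Op 4: route key 15: smallest pos >= 15 is 32 -> NA
Op 5: remove NA -> ring=[80:NB]
Op 6: add NC@9 -> ring=[9:NC,80:NB]
Final route key 4: smallest pos >= 4 is 9 -> NC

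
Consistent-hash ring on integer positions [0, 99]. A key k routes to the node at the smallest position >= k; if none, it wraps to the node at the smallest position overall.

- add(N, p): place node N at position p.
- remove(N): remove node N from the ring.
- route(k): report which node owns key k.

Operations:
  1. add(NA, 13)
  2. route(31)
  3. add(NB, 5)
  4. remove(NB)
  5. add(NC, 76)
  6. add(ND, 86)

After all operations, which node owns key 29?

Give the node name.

Answer: NC

Derivation:
Op 1: add NA@13 -> ring=[13:NA]
Op 2: route key 31: none >= 31, wrap to smallest pos 13 -> NA
Op 3: add NB@5 -> ring=[5:NB,13:NA]
Op 4: remove NB -> ring=[13:NA]
Op 5: add NC@76 -> ring=[13:NA,76:NC]
Op 6: add ND@86 -> ring=[13:NA,76:NC,86:ND]
Final route key 29: smallest pos >= 29 is 76 -> NC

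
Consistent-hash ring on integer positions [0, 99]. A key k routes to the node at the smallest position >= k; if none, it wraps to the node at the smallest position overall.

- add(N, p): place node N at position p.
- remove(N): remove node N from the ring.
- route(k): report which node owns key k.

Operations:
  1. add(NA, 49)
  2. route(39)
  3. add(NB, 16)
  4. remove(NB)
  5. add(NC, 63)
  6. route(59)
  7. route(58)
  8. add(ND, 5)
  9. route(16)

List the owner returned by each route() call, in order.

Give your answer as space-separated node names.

Op 1: add NA@49 -> ring=[49:NA]
Op 2: route key 39: smallest pos >= 39 is 49 -> NA
Op 3: add NB@16 -> ring=[16:NB,49:NA]
Op 4: remove NB -> ring=[49:NA]
Op 5: add NC@63 -> ring=[49:NA,63:NC]
Op 6: route key 59: smallest pos >= 59 is 63 -> NC
Op 7: route key 58: smallest pos >= 58 is 63 -> NC
Op 8: add ND@5 -> ring=[5:ND,49:NA,63:NC]
Op 9: route key 16: smallest pos >= 16 is 49 -> NA

Answer: NA NC NC NA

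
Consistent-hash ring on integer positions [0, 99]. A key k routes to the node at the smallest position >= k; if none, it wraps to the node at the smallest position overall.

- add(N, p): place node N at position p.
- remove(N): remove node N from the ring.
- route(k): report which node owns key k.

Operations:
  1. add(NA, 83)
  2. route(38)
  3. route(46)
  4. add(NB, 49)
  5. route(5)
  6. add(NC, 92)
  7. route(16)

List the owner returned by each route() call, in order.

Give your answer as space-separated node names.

Answer: NA NA NB NB

Derivation:
Op 1: add NA@83 -> ring=[83:NA]
Op 2: route key 38: smallest pos >= 38 is 83 -> NA
Op 3: route key 46: smallest pos >= 46 is 83 -> NA
Op 4: add NB@49 -> ring=[49:NB,83:NA]
Op 5: route key 5: smallest pos >= 5 is 49 -> NB
Op 6: add NC@92 -> ring=[49:NB,83:NA,92:NC]
Op 7: route key 16: smallest pos >= 16 is 49 -> NB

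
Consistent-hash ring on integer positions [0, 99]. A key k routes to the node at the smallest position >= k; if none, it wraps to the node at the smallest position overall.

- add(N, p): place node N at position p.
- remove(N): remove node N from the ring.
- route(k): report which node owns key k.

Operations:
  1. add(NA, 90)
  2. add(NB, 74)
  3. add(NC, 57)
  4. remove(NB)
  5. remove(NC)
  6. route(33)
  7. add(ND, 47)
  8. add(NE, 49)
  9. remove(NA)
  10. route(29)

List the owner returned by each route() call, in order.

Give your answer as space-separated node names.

Op 1: add NA@90 -> ring=[90:NA]
Op 2: add NB@74 -> ring=[74:NB,90:NA]
Op 3: add NC@57 -> ring=[57:NC,74:NB,90:NA]
Op 4: remove NB -> ring=[57:NC,90:NA]
Op 5: remove NC -> ring=[90:NA]
Op 6: route key 33: smallest pos >= 33 is 90 -> NA
Op 7: add ND@47 -> ring=[47:ND,90:NA]
Op 8: add NE@49 -> ring=[47:ND,49:NE,90:NA]
Op 9: remove NA -> ring=[47:ND,49:NE]
Op 10: route key 29: smallest pos >= 29 is 47 -> ND

Answer: NA ND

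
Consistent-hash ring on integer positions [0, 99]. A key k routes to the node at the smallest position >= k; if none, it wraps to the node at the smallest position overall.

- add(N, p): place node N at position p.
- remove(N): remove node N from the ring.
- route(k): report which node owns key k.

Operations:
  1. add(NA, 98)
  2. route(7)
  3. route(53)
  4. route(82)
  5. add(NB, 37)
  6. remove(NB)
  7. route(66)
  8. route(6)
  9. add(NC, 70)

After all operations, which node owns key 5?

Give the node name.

Op 1: add NA@98 -> ring=[98:NA]
Op 2: route key 7: smallest pos >= 7 is 98 -> NA
Op 3: route key 53: smallest pos >= 53 is 98 -> NA
Op 4: route key 82: smallest pos >= 82 is 98 -> NA
Op 5: add NB@37 -> ring=[37:NB,98:NA]
Op 6: remove NB -> ring=[98:NA]
Op 7: route key 66: smallest pos >= 66 is 98 -> NA
Op 8: route key 6: smallest pos >= 6 is 98 -> NA
Op 9: add NC@70 -> ring=[70:NC,98:NA]
Final route key 5: smallest pos >= 5 is 70 -> NC

Answer: NC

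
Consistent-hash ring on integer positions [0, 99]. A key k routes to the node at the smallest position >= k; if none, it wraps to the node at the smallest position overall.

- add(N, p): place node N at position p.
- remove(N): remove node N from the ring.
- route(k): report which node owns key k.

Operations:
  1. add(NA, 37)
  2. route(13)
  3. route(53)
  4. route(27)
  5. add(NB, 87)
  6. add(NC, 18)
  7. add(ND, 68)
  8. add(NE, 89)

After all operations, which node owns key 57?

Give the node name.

Answer: ND

Derivation:
Op 1: add NA@37 -> ring=[37:NA]
Op 2: route key 13: smallest pos >= 13 is 37 -> NA
Op 3: route key 53: none >= 53, wrap to smallest pos 37 -> NA
Op 4: route key 27: smallest pos >= 27 is 37 -> NA
Op 5: add NB@87 -> ring=[37:NA,87:NB]
Op 6: add NC@18 -> ring=[18:NC,37:NA,87:NB]
Op 7: add ND@68 -> ring=[18:NC,37:NA,68:ND,87:NB]
Op 8: add NE@89 -> ring=[18:NC,37:NA,68:ND,87:NB,89:NE]
Final route key 57: smallest pos >= 57 is 68 -> ND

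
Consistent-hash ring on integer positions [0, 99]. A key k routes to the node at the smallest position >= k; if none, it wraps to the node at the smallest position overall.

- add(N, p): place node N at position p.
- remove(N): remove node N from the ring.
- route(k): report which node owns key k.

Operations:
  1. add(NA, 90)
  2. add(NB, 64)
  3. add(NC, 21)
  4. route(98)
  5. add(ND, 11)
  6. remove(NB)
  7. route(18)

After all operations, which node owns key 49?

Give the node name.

Op 1: add NA@90 -> ring=[90:NA]
Op 2: add NB@64 -> ring=[64:NB,90:NA]
Op 3: add NC@21 -> ring=[21:NC,64:NB,90:NA]
Op 4: route key 98: none >= 98, wrap to smallest pos 21 -> NC
Op 5: add ND@11 -> ring=[11:ND,21:NC,64:NB,90:NA]
Op 6: remove NB -> ring=[11:ND,21:NC,90:NA]
Op 7: route key 18: smallest pos >= 18 is 21 -> NC
Final route key 49: smallest pos >= 49 is 90 -> NA

Answer: NA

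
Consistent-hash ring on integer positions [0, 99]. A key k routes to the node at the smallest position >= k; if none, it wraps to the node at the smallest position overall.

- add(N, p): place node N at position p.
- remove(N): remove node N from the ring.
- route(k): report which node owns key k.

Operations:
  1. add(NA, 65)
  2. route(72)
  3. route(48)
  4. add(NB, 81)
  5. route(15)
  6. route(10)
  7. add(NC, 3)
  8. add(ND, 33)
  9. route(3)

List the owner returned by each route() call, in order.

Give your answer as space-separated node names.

Answer: NA NA NA NA NC

Derivation:
Op 1: add NA@65 -> ring=[65:NA]
Op 2: route key 72: none >= 72, wrap to smallest pos 65 -> NA
Op 3: route key 48: smallest pos >= 48 is 65 -> NA
Op 4: add NB@81 -> ring=[65:NA,81:NB]
Op 5: route key 15: smallest pos >= 15 is 65 -> NA
Op 6: route key 10: smallest pos >= 10 is 65 -> NA
Op 7: add NC@3 -> ring=[3:NC,65:NA,81:NB]
Op 8: add ND@33 -> ring=[3:NC,33:ND,65:NA,81:NB]
Op 9: route key 3: smallest pos >= 3 is 3 -> NC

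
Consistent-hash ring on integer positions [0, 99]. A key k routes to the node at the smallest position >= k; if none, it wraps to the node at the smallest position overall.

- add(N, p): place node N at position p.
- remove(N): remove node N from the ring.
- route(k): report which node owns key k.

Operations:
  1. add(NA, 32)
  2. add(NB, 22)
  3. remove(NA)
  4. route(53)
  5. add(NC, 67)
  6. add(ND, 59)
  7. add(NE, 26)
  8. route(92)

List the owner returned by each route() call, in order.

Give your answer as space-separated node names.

Op 1: add NA@32 -> ring=[32:NA]
Op 2: add NB@22 -> ring=[22:NB,32:NA]
Op 3: remove NA -> ring=[22:NB]
Op 4: route key 53: none >= 53, wrap to smallest pos 22 -> NB
Op 5: add NC@67 -> ring=[22:NB,67:NC]
Op 6: add ND@59 -> ring=[22:NB,59:ND,67:NC]
Op 7: add NE@26 -> ring=[22:NB,26:NE,59:ND,67:NC]
Op 8: route key 92: none >= 92, wrap to smallest pos 22 -> NB

Answer: NB NB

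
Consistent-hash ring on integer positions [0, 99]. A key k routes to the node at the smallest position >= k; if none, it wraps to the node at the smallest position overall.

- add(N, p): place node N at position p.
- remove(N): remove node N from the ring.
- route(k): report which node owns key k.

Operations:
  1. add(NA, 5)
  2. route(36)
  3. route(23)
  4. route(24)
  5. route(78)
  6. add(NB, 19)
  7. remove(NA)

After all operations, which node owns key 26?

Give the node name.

Op 1: add NA@5 -> ring=[5:NA]
Op 2: route key 36: none >= 36, wrap to smallest pos 5 -> NA
Op 3: route key 23: none >= 23, wrap to smallest pos 5 -> NA
Op 4: route key 24: none >= 24, wrap to smallest pos 5 -> NA
Op 5: route key 78: none >= 78, wrap to smallest pos 5 -> NA
Op 6: add NB@19 -> ring=[5:NA,19:NB]
Op 7: remove NA -> ring=[19:NB]
Final route key 26: none >= 26, wrap to smallest pos 19 -> NB

Answer: NB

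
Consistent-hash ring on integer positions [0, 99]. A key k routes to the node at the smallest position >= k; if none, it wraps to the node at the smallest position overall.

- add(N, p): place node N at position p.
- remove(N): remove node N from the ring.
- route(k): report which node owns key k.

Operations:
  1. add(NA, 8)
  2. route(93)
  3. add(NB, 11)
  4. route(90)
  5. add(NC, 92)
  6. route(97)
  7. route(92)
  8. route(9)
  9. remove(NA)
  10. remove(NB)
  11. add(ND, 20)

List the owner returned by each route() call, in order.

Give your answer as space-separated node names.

Answer: NA NA NA NC NB

Derivation:
Op 1: add NA@8 -> ring=[8:NA]
Op 2: route key 93: none >= 93, wrap to smallest pos 8 -> NA
Op 3: add NB@11 -> ring=[8:NA,11:NB]
Op 4: route key 90: none >= 90, wrap to smallest pos 8 -> NA
Op 5: add NC@92 -> ring=[8:NA,11:NB,92:NC]
Op 6: route key 97: none >= 97, wrap to smallest pos 8 -> NA
Op 7: route key 92: smallest pos >= 92 is 92 -> NC
Op 8: route key 9: smallest pos >= 9 is 11 -> NB
Op 9: remove NA -> ring=[11:NB,92:NC]
Op 10: remove NB -> ring=[92:NC]
Op 11: add ND@20 -> ring=[20:ND,92:NC]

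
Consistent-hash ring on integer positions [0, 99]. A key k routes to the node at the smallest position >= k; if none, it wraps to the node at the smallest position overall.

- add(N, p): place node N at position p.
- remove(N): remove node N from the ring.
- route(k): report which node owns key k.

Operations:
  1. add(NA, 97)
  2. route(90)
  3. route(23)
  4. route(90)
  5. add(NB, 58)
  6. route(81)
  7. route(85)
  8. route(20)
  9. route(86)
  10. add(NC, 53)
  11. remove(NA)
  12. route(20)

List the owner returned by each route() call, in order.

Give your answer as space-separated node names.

Op 1: add NA@97 -> ring=[97:NA]
Op 2: route key 90: smallest pos >= 90 is 97 -> NA
Op 3: route key 23: smallest pos >= 23 is 97 -> NA
Op 4: route key 90: smallest pos >= 90 is 97 -> NA
Op 5: add NB@58 -> ring=[58:NB,97:NA]
Op 6: route key 81: smallest pos >= 81 is 97 -> NA
Op 7: route key 85: smallest pos >= 85 is 97 -> NA
Op 8: route key 20: smallest pos >= 20 is 58 -> NB
Op 9: route key 86: smallest pos >= 86 is 97 -> NA
Op 10: add NC@53 -> ring=[53:NC,58:NB,97:NA]
Op 11: remove NA -> ring=[53:NC,58:NB]
Op 12: route key 20: smallest pos >= 20 is 53 -> NC

Answer: NA NA NA NA NA NB NA NC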